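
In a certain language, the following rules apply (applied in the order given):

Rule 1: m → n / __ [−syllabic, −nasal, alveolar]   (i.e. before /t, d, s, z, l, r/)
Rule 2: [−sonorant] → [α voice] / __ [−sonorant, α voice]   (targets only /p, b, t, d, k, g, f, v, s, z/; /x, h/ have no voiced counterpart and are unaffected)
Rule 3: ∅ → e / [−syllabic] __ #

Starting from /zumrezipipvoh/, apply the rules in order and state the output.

zunrezipibvohe

Rule 1 (nasal place assimilation): /m/ precedes the alveolar consonant /r/, so it assimilates in place to [n]. /zumrezipipvoh/ → zunrezipipvoh.
Rule 2 (regressive voicing assimilation): /p/ precedes the voiced obstruent /v/, so it voices to [b] by assimilation. /zunrezipipvoh/ → zunrezipibvoh.
Rule 3 (final e-epenthesis): the form ends in the consonant /h/, so [e] is inserted word-finally. /zunrezipibvoh/ → zunrezipibvohe.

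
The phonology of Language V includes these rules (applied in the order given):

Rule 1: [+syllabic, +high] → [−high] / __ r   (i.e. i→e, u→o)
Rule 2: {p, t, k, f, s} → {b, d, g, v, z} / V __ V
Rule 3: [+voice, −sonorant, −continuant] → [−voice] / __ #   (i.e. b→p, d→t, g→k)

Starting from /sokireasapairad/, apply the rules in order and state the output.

Rule 1 (pre-rhotic lowering): /i/ is a high vowel immediately before /r/, so it lowers to [e]. /i/ is a high vowel immediately before /r/, so it lowers to [e]. /sokireasapairad/ → sokereasapaerad.
Rule 2 (intervocalic voicing): /k/ is a voiceless obstruent between vowels /o/ and /e/, so it voices to [g]. /s/ is a voiceless obstruent between vowels /a/ and /a/, so it voices to [z]. /p/ is a voiceless obstruent between vowels /a/ and /a/, so it voices to [b]. /sokereasapaerad/ → sogereazabaerad.
Rule 3 (final devoicing): /d/ is a voiced stop in word-final position, so it devoices to [t]. /sogereazabaerad/ → sogereazabaerat.

sogereazabaerat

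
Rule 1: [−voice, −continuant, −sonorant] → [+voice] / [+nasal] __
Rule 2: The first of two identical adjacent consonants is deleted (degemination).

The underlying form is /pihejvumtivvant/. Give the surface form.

Rule 1 (post-nasal voicing): /t/ is a voiceless stop immediately after the nasal /m/, so it voices to [d]. /t/ is a voiceless stop immediately after the nasal /n/, so it voices to [d]. /pihejvumtivvant/ → pihejvumdivvand.
Rule 2 (degemination): /vv/ is a geminate; the first /v/ deletes. /pihejvumdivvand/ → pihejvumdivand.

pihejvumdivand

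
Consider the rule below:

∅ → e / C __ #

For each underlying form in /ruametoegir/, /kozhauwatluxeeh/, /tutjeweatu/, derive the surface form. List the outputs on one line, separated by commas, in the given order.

/ruametoegir/: the form ends in the consonant /r/, so [e] is inserted word-finally. → [ruametoegire].
/kozhauwatluxeeh/: the form ends in the consonant /h/, so [e] is inserted word-finally. → [kozhauwatluxeehe].
/tutjeweatu/: the rule's environment is not met; surfaces unchanged as [tutjeweatu].

ruametoegire, kozhauwatluxeehe, tutjeweatu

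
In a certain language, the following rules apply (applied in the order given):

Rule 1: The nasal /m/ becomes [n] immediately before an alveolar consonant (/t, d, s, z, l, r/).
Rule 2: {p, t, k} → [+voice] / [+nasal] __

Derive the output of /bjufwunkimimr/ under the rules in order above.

bjufwungiminr

Rule 1 (nasal place assimilation): /m/ precedes the alveolar consonant /r/, so it assimilates in place to [n]. /bjufwunkimimr/ → bjufwunkiminr.
Rule 2 (post-nasal voicing): /k/ is a voiceless stop immediately after the nasal /n/, so it voices to [g]. /bjufwunkiminr/ → bjufwungiminr.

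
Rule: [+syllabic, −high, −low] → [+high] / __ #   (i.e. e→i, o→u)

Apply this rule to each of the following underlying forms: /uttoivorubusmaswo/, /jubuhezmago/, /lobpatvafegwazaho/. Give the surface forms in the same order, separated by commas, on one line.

/uttoivorubusmaswo/: /o/ is a mid vowel in word-final position, so it raises to [u]. → [uttoivorubusmaswu].
/jubuhezmago/: /o/ is a mid vowel in word-final position, so it raises to [u]. → [jubuhezmagu].
/lobpatvafegwazaho/: /o/ is a mid vowel in word-final position, so it raises to [u]. → [lobpatvafegwazahu].

uttoivorubusmaswu, jubuhezmagu, lobpatvafegwazahu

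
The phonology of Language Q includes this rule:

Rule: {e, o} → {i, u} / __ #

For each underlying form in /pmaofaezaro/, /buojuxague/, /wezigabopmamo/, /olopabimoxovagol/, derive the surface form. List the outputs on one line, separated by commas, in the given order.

/pmaofaezaro/: /o/ is a mid vowel in word-final position, so it raises to [u]. → [pmaofaezaru].
/buojuxague/: /e/ is a mid vowel in word-final position, so it raises to [i]. → [buojuxagui].
/wezigabopmamo/: /o/ is a mid vowel in word-final position, so it raises to [u]. → [wezigabopmamu].
/olopabimoxovagol/: the rule's environment is not met; surfaces unchanged as [olopabimoxovagol].

pmaofaezaru, buojuxagui, wezigabopmamu, olopabimoxovagol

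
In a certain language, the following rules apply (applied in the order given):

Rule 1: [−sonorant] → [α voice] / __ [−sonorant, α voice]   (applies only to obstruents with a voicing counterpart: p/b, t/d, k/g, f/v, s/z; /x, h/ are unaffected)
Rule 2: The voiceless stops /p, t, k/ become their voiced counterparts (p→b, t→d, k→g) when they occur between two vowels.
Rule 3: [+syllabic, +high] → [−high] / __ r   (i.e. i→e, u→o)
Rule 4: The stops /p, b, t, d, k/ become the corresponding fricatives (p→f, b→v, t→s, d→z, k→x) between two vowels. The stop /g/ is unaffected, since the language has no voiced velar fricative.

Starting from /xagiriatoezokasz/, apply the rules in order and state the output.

xageriazoezogazz

Rule 1 (regressive voicing assimilation): /s/ precedes the voiced obstruent /z/, so it voices to [z] by assimilation. /xagiriatoezokasz/ → xagiriatoezokazz.
Rule 2 (intervocalic voicing): /t/ is a voiceless stop between vowels /a/ and /o/, so it voices to [d]. /k/ is a voiceless stop between vowels /o/ and /a/, so it voices to [g]. /xagiriatoezokazz/ → xagiriadoezogazz.
Rule 3 (pre-rhotic lowering): /i/ is a high vowel immediately before /r/, so it lowers to [e]. /xagiriadoezogazz/ → xageriadoezogazz.
Rule 4 (intervocalic spirantization): /d/ is a stop between vowels /a/ and /o/, so it spirantizes to the fricative [z]. /xageriadoezogazz/ → xageriazoezogazz.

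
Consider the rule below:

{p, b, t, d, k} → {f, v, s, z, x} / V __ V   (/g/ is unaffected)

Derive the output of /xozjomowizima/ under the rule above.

xozjomowizima

No segment of /xozjomowizima/ meets the structural description of the rule, so the form surfaces unchanged.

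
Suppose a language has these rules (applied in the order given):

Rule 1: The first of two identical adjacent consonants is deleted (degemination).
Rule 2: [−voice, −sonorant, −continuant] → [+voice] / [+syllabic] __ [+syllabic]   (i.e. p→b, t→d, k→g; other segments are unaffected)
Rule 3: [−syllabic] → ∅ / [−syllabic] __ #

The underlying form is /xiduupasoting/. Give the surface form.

Rule 1 (degemination): no segment meets the environment; /xiduupasoting/ is unchanged.
Rule 2 (intervocalic voicing): /p/ is a voiceless stop between vowels /u/ and /a/, so it voices to [b]. /t/ is a voiceless stop between vowels /o/ and /i/, so it voices to [d]. /xiduupasoting/ → xiduubasoding.
Rule 3 (final cluster simplification): /g/ is the second consonant of a word-final cluster /ng/, so it deletes. /xiduubasoding/ → xiduubasodin.

xiduubasodin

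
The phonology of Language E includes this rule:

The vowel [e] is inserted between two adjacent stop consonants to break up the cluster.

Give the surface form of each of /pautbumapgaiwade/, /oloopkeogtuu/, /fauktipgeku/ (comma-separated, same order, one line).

pautebumapegaiwade, oloopekeogetuu, fauketipegeku

/pautbumapgaiwade/: /t/ and /b/ form a stop–stop cluster, so [e] is inserted between them. /p/ and /g/ form a stop–stop cluster, so [e] is inserted between them. → [pautebumapegaiwade].
/oloopkeogtuu/: /p/ and /k/ form a stop–stop cluster, so [e] is inserted between them. /g/ and /t/ form a stop–stop cluster, so [e] is inserted between them. → [oloopekeogetuu].
/fauktipgeku/: /k/ and /t/ form a stop–stop cluster, so [e] is inserted between them. /p/ and /g/ form a stop–stop cluster, so [e] is inserted between them. → [fauketipegeku].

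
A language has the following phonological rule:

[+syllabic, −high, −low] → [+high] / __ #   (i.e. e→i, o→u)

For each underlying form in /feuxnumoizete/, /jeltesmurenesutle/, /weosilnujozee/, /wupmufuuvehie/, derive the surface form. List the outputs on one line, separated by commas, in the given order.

/feuxnumoizete/: /e/ is a mid vowel in word-final position, so it raises to [i]. → [feuxnumoizeti].
/jeltesmurenesutle/: /e/ is a mid vowel in word-final position, so it raises to [i]. → [jeltesmurenesutli].
/weosilnujozee/: /e/ is a mid vowel in word-final position, so it raises to [i]. → [weosilnujozei].
/wupmufuuvehie/: /e/ is a mid vowel in word-final position, so it raises to [i]. → [wupmufuuvehii].

feuxnumoizeti, jeltesmurenesutli, weosilnujozei, wupmufuuvehii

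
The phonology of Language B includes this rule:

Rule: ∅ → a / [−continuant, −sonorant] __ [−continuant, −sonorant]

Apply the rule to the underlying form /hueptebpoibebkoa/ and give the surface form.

/p/ and /t/ form a stop–stop cluster, so [a] is inserted between them.
/b/ and /p/ form a stop–stop cluster, so [a] is inserted between them.
/b/ and /k/ form a stop–stop cluster, so [a] is inserted between them.
Surface form: [huepatebapoibebakoa].

huepatebapoibebakoa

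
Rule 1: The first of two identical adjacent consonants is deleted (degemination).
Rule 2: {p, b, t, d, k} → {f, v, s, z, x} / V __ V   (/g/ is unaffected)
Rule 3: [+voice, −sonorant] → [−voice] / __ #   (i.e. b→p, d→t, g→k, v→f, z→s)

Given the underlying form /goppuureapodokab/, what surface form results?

Rule 1 (degemination): /pp/ is a geminate; the first /p/ deletes. /goppuureapodokab/ → gopuureapodokab.
Rule 2 (intervocalic spirantization): /p/ is a stop between vowels /o/ and /u/, so it spirantizes to the fricative [f]. /p/ is a stop between vowels /a/ and /o/, so it spirantizes to the fricative [f]. /d/ is a stop between vowels /o/ and /o/, so it spirantizes to the fricative [z]. /k/ is a stop between vowels /o/ and /a/, so it spirantizes to the fricative [x]. /gopuureapodokab/ → gofuureafozoxab.
Rule 3 (final devoicing): /b/ is a voiced obstruent in word-final position, so it devoices to [p]. /gofuureafozoxab/ → gofuureafozoxap.

gofuureafozoxap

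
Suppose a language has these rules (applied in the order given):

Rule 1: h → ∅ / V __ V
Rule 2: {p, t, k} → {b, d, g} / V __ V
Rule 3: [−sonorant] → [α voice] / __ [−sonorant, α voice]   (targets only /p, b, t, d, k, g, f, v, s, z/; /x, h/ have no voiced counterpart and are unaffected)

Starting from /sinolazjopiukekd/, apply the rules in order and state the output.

Rule 1 (intervocalic h-deletion): no segment meets the environment; /sinolazjopiukekd/ is unchanged.
Rule 2 (intervocalic voicing): /p/ is a voiceless stop between vowels /o/ and /i/, so it voices to [b]. /k/ is a voiceless stop between vowels /u/ and /e/, so it voices to [g]. /sinolazjopiukekd/ → sinolazjobiugekd.
Rule 3 (regressive voicing assimilation): /k/ precedes the voiced obstruent /d/, so it voices to [g] by assimilation. /sinolazjobiugekd/ → sinolazjobiugegd.

sinolazjobiugegd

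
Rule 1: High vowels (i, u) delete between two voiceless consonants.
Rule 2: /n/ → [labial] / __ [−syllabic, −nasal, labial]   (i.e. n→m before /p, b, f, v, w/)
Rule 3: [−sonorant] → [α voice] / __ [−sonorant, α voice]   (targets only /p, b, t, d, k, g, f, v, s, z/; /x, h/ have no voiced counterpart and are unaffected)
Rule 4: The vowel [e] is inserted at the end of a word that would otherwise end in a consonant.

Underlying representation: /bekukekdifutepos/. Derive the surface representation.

bekkegdiftepose

Rule 1 (high vowel syncope): /u/ is a high vowel flanked by voiceless consonants /k/ and /k/, so it deletes. /u/ is a high vowel flanked by voiceless consonants /f/ and /t/, so it deletes. /bekukekdifutepos/ → bekkekdiftepos.
Rule 2 (nasal place assimilation): no segment meets the environment; /bekkekdiftepos/ is unchanged.
Rule 3 (regressive voicing assimilation): /k/ precedes the voiced obstruent /d/, so it voices to [g] by assimilation. /bekkekdiftepos/ → bekkegdiftepos.
Rule 4 (final e-epenthesis): the form ends in the consonant /s/, so [e] is inserted word-finally. /bekkegdiftepos/ → bekkegdiftepose.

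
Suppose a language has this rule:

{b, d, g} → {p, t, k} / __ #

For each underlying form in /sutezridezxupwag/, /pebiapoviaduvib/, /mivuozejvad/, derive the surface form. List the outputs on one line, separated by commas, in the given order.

/sutezridezxupwag/: /g/ is a voiced stop in word-final position, so it devoices to [k]. → [sutezridezxupwak].
/pebiapoviaduvib/: /b/ is a voiced stop in word-final position, so it devoices to [p]. → [pebiapoviaduvip].
/mivuozejvad/: /d/ is a voiced stop in word-final position, so it devoices to [t]. → [mivuozejvat].

sutezridezxupwak, pebiapoviaduvip, mivuozejvat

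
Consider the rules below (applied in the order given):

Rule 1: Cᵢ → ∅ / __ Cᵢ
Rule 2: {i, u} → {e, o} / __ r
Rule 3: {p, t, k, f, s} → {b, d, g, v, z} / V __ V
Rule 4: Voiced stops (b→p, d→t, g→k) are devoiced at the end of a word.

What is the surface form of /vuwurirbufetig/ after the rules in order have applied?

Rule 1 (degemination): no segment meets the environment; /vuwurirbufetig/ is unchanged.
Rule 2 (pre-rhotic lowering): /u/ is a high vowel immediately before /r/, so it lowers to [o]. /i/ is a high vowel immediately before /r/, so it lowers to [e]. /vuwurirbufetig/ → vuworerbufetig.
Rule 3 (intervocalic voicing): /f/ is a voiceless obstruent between vowels /u/ and /e/, so it voices to [v]. /t/ is a voiceless obstruent between vowels /e/ and /i/, so it voices to [d]. /vuworerbufetig/ → vuworerbuvedig.
Rule 4 (final devoicing): /g/ is a voiced stop in word-final position, so it devoices to [k]. /vuworerbuvedig/ → vuworerbuvedik.

vuworerbuvedik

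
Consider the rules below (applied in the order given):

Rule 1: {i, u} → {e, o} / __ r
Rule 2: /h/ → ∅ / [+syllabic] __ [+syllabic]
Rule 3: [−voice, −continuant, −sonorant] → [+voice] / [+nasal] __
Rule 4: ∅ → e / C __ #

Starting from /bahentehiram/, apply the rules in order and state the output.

baendeerame

Rule 1 (pre-rhotic lowering): /i/ is a high vowel immediately before /r/, so it lowers to [e]. /bahentehiram/ → bahenteheram.
Rule 2 (intervocalic h-deletion): /h/ occurs between vowels /a/ and /e/, so it deletes. /h/ occurs between vowels /e/ and /e/, so it deletes. /bahenteheram/ → baenteeram.
Rule 3 (post-nasal voicing): /t/ is a voiceless stop immediately after the nasal /n/, so it voices to [d]. /baenteeram/ → baendeeram.
Rule 4 (final e-epenthesis): the form ends in the consonant /m/, so [e] is inserted word-finally. /baendeeram/ → baendeerame.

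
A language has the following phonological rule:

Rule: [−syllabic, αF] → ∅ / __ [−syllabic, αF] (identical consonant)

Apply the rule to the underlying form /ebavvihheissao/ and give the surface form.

ebaviheisao

/vv/ is a geminate; the first /v/ deletes.
/hh/ is a geminate; the first /h/ deletes.
/ss/ is a geminate; the first /s/ deletes.
Surface form: [ebaviheisao].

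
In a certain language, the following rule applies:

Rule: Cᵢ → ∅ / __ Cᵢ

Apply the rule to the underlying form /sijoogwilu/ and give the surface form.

No segment of /sijoogwilu/ meets the structural description of the rule, so the form surfaces unchanged.

sijoogwilu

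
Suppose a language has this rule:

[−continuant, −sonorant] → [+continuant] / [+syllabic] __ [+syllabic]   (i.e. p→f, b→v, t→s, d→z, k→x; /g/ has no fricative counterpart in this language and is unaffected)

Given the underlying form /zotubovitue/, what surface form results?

/t/ is a stop between vowels /o/ and /u/, so it spirantizes to the fricative [s].
/b/ is a stop between vowels /u/ and /o/, so it spirantizes to the fricative [v].
/t/ is a stop between vowels /i/ and /u/, so it spirantizes to the fricative [s].
Surface form: [zosuvovisue].

zosuvovisue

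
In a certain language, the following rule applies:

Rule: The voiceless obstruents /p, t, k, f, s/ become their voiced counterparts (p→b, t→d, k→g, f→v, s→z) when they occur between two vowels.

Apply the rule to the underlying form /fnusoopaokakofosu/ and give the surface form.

/s/ is a voiceless obstruent between vowels /u/ and /o/, so it voices to [z].
/p/ is a voiceless obstruent between vowels /o/ and /a/, so it voices to [b].
/k/ is a voiceless obstruent between vowels /o/ and /a/, so it voices to [g].
/k/ is a voiceless obstruent between vowels /a/ and /o/, so it voices to [g].
/f/ is a voiceless obstruent between vowels /o/ and /o/, so it voices to [v].
/s/ is a voiceless obstruent between vowels /o/ and /u/, so it voices to [z].
Surface form: [fnuzoobaogagovozu].

fnuzoobaogagovozu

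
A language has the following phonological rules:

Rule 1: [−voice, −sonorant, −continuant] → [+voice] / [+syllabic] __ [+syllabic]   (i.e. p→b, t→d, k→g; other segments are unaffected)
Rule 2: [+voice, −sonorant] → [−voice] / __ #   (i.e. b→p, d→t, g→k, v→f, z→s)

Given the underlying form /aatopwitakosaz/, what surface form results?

Rule 1 (intervocalic voicing): /t/ is a voiceless stop between vowels /a/ and /o/, so it voices to [d]. /t/ is a voiceless stop between vowels /i/ and /a/, so it voices to [d]. /k/ is a voiceless stop between vowels /a/ and /o/, so it voices to [g]. /aatopwitakosaz/ → aadopwidagosaz.
Rule 2 (final devoicing): /z/ is a voiced obstruent in word-final position, so it devoices to [s]. /aadopwidagosaz/ → aadopwidagosas.

aadopwidagosas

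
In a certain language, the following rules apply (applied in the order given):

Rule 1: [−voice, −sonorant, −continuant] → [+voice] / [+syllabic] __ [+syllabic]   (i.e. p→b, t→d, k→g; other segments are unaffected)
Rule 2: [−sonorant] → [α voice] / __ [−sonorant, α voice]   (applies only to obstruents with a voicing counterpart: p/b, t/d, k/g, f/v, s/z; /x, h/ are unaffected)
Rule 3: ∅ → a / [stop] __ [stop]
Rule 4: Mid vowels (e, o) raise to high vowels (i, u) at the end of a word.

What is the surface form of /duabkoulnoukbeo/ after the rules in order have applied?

Rule 1 (intervocalic voicing): no segment meets the environment; /duabkoulnoukbeo/ is unchanged.
Rule 2 (regressive voicing assimilation): /b/ precedes the voiceless obstruent /k/, so it devoices to [p] by assimilation. /k/ precedes the voiced obstruent /b/, so it voices to [g] by assimilation. /duabkoulnoukbeo/ → duapkoulnougbeo.
Rule 3 (stop-cluster a-epenthesis): /p/ and /k/ form a stop–stop cluster, so [a] is inserted between them. /g/ and /b/ form a stop–stop cluster, so [a] is inserted between them. /duapkoulnougbeo/ → duapakoulnougabeo.
Rule 4 (final vowel raising): /o/ is a mid vowel in word-final position, so it raises to [u]. /duapakoulnougabeo/ → duapakoulnougabeu.

duapakoulnougabeu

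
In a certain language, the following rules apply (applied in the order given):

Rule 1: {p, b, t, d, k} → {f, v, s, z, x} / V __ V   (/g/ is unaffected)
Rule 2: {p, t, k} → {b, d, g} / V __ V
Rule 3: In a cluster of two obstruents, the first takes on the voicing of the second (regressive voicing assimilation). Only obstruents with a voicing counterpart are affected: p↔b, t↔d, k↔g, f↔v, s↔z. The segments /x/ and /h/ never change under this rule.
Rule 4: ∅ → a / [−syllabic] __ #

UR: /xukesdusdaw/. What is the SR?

Rule 1 (intervocalic spirantization): /k/ is a stop between vowels /u/ and /e/, so it spirantizes to the fricative [x]. /xukesdusdaw/ → xuxesdusdaw.
Rule 2 (intervocalic voicing): no segment meets the environment; /xuxesdusdaw/ is unchanged.
Rule 3 (regressive voicing assimilation): /s/ precedes the voiced obstruent /d/, so it voices to [z] by assimilation. /s/ precedes the voiced obstruent /d/, so it voices to [z] by assimilation. /xuxesdusdaw/ → xuxezduzdaw.
Rule 4 (final a-epenthesis): the form ends in the consonant /w/, so [a] is inserted word-finally. /xuxezduzdaw/ → xuxezduzdawa.

xuxezduzdawa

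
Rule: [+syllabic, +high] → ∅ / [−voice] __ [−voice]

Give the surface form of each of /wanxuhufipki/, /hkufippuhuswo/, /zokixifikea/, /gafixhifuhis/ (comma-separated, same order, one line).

wanxhfpki, hkfpphswo, zokxfkea, gafxhfhs

/wanxuhufipki/: /u/ is a high vowel flanked by voiceless consonants /x/ and /h/, so it deletes. /u/ is a high vowel flanked by voiceless consonants /h/ and /f/, so it deletes. /i/ is a high vowel flanked by voiceless consonants /f/ and /p/, so it deletes. → [wanxhfpki].
/hkufippuhuswo/: /u/ is a high vowel flanked by voiceless consonants /k/ and /f/, so it deletes. /i/ is a high vowel flanked by voiceless consonants /f/ and /p/, so it deletes. /u/ is a high vowel flanked by voiceless consonants /p/ and /h/, so it deletes. /u/ is a high vowel flanked by voiceless consonants /h/ and /s/, so it deletes. → [hkfpphswo].
/zokixifikea/: /i/ is a high vowel flanked by voiceless consonants /k/ and /x/, so it deletes. /i/ is a high vowel flanked by voiceless consonants /x/ and /f/, so it deletes. /i/ is a high vowel flanked by voiceless consonants /f/ and /k/, so it deletes. → [zokxfkea].
/gafixhifuhis/: /i/ is a high vowel flanked by voiceless consonants /f/ and /x/, so it deletes. /i/ is a high vowel flanked by voiceless consonants /h/ and /f/, so it deletes. /u/ is a high vowel flanked by voiceless consonants /f/ and /h/, so it deletes. /i/ is a high vowel flanked by voiceless consonants /h/ and /s/, so it deletes. → [gafxhfhs].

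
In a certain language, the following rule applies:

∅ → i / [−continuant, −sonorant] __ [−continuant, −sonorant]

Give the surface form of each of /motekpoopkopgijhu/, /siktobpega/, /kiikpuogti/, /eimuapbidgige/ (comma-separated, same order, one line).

motekipoopikopigijhu, sikitobipega, kiikipuogiti, eimuapibidigige

/motekpoopkopgijhu/: /k/ and /p/ form a stop–stop cluster, so [i] is inserted between them. /p/ and /k/ form a stop–stop cluster, so [i] is inserted between them. /p/ and /g/ form a stop–stop cluster, so [i] is inserted between them. → [motekipoopikopigijhu].
/siktobpega/: /k/ and /t/ form a stop–stop cluster, so [i] is inserted between them. /b/ and /p/ form a stop–stop cluster, so [i] is inserted between them. → [sikitobipega].
/kiikpuogti/: /k/ and /p/ form a stop–stop cluster, so [i] is inserted between them. /g/ and /t/ form a stop–stop cluster, so [i] is inserted between them. → [kiikipuogiti].
/eimuapbidgige/: /p/ and /b/ form a stop–stop cluster, so [i] is inserted between them. /d/ and /g/ form a stop–stop cluster, so [i] is inserted between them. → [eimuapibidigige].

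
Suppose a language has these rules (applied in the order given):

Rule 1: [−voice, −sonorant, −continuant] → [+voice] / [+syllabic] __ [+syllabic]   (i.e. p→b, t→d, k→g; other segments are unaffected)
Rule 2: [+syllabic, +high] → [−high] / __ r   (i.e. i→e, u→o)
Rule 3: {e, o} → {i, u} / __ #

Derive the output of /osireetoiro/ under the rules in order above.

Rule 1 (intervocalic voicing): /t/ is a voiceless stop between vowels /e/ and /o/, so it voices to [d]. /osireetoiro/ → osireedoiro.
Rule 2 (pre-rhotic lowering): /i/ is a high vowel immediately before /r/, so it lowers to [e]. /i/ is a high vowel immediately before /r/, so it lowers to [e]. /osireedoiro/ → osereedoero.
Rule 3 (final vowel raising): /o/ is a mid vowel in word-final position, so it raises to [u]. /osereedoero/ → osereedoeru.

osereedoeru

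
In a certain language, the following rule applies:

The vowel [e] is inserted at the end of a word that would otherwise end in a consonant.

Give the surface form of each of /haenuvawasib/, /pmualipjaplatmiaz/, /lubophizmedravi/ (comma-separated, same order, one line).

/haenuvawasib/: the form ends in the consonant /b/, so [e] is inserted word-finally. → [haenuvawasibe].
/pmualipjaplatmiaz/: the form ends in the consonant /z/, so [e] is inserted word-finally. → [pmualipjaplatmiaze].
/lubophizmedravi/: the rule's environment is not met; surfaces unchanged as [lubophizmedravi].

haenuvawasibe, pmualipjaplatmiaze, lubophizmedravi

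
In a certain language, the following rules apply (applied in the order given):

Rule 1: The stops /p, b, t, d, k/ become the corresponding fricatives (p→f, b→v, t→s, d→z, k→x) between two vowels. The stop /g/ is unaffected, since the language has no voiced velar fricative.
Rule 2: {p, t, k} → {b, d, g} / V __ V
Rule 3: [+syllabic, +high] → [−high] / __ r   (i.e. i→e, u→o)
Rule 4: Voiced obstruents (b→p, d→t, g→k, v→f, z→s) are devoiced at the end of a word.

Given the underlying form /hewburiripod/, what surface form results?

hewborerifot

Rule 1 (intervocalic spirantization): /p/ is a stop between vowels /i/ and /o/, so it spirantizes to the fricative [f]. /hewburiripod/ → hewburirifod.
Rule 2 (intervocalic voicing): no segment meets the environment; /hewburirifod/ is unchanged.
Rule 3 (pre-rhotic lowering): /u/ is a high vowel immediately before /r/, so it lowers to [o]. /i/ is a high vowel immediately before /r/, so it lowers to [e]. /hewburirifod/ → hewborerifod.
Rule 4 (final devoicing): /d/ is a voiced obstruent in word-final position, so it devoices to [t]. /hewborerifod/ → hewborerifot.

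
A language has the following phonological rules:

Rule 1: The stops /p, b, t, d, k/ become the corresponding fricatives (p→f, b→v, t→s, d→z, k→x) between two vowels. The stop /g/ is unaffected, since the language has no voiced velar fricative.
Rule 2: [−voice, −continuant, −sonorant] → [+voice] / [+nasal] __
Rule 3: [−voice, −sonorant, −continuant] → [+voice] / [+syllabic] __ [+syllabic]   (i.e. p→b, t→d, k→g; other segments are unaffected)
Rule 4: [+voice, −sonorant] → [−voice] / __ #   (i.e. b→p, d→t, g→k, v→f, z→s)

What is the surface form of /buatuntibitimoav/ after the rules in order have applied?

Rule 1 (intervocalic spirantization): /t/ is a stop between vowels /a/ and /u/, so it spirantizes to the fricative [s]. /b/ is a stop between vowels /i/ and /i/, so it spirantizes to the fricative [v]. /t/ is a stop between vowels /i/ and /i/, so it spirantizes to the fricative [s]. /buatuntibitimoav/ → buasuntivisimoav.
Rule 2 (post-nasal voicing): /t/ is a voiceless stop immediately after the nasal /n/, so it voices to [d]. /buasuntivisimoav/ → buasundivisimoav.
Rule 3 (intervocalic voicing): no segment meets the environment; /buasundivisimoav/ is unchanged.
Rule 4 (final devoicing): /v/ is a voiced obstruent in word-final position, so it devoices to [f]. /buasundivisimoav/ → buasundivisimoaf.

buasundivisimoaf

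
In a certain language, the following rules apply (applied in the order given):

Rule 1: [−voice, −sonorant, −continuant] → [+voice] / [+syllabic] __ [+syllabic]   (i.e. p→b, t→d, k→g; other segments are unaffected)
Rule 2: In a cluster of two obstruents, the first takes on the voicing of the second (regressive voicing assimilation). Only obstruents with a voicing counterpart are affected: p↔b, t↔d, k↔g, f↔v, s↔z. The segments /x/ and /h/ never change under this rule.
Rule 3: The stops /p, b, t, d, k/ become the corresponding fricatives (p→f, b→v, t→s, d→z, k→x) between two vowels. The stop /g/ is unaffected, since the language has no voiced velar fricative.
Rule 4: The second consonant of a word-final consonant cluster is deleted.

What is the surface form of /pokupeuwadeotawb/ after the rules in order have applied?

Rule 1 (intervocalic voicing): /k/ is a voiceless stop between vowels /o/ and /u/, so it voices to [g]. /p/ is a voiceless stop between vowels /u/ and /e/, so it voices to [b]. /t/ is a voiceless stop between vowels /o/ and /a/, so it voices to [d]. /pokupeuwadeotawb/ → pogubeuwadeodawb.
Rule 2 (regressive voicing assimilation): no segment meets the environment; /pogubeuwadeodawb/ is unchanged.
Rule 3 (intervocalic spirantization): /b/ is a stop between vowels /u/ and /e/, so it spirantizes to the fricative [v]. /d/ is a stop between vowels /a/ and /e/, so it spirantizes to the fricative [z]. /d/ is a stop between vowels /o/ and /a/, so it spirantizes to the fricative [z]. /pogubeuwadeodawb/ → poguveuwazeozawb.
Rule 4 (final cluster simplification): /b/ is the second consonant of a word-final cluster /wb/, so it deletes. /poguveuwazeozawb/ → poguveuwazeozaw.

poguveuwazeozaw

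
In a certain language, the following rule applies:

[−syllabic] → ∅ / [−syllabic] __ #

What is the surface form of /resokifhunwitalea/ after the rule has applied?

No segment of /resokifhunwitalea/ meets the structural description of the rule, so the form surfaces unchanged.

resokifhunwitalea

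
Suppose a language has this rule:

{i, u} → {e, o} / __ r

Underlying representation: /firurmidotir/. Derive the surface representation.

/i/ is a high vowel immediately before /r/, so it lowers to [e].
/u/ is a high vowel immediately before /r/, so it lowers to [o].
/i/ is a high vowel immediately before /r/, so it lowers to [e].
The other instance of /i/ does not occur in the required environment and remains unchanged.
Surface form: [ferormidoter].

ferormidoter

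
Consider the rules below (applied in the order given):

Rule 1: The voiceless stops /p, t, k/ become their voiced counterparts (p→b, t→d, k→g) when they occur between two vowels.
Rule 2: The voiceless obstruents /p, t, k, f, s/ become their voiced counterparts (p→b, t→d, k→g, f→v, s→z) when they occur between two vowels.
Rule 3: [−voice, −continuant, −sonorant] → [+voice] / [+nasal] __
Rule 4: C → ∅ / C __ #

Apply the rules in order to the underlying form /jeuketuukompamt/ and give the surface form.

Rule 1 (intervocalic voicing): /k/ is a voiceless stop between vowels /u/ and /e/, so it voices to [g]. /t/ is a voiceless stop between vowels /e/ and /u/, so it voices to [d]. /k/ is a voiceless stop between vowels /u/ and /o/, so it voices to [g]. /jeuketuukompamt/ → jeugeduugompamt.
Rule 2 (intervocalic voicing): no segment meets the environment; /jeugeduugompamt/ is unchanged.
Rule 3 (post-nasal voicing): /p/ is a voiceless stop immediately after the nasal /m/, so it voices to [b]. /t/ is a voiceless stop immediately after the nasal /m/, so it voices to [d]. /jeugeduugompamt/ → jeugeduugombamd.
Rule 4 (final cluster simplification): /d/ is the second consonant of a word-final cluster /md/, so it deletes. /jeugeduugombamd/ → jeugeduugombam.

jeugeduugombam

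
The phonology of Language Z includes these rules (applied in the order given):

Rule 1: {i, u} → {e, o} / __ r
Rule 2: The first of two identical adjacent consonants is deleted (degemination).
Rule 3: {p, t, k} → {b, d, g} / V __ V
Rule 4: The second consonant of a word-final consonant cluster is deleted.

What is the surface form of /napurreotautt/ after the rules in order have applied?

Rule 1 (pre-rhotic lowering): /u/ is a high vowel immediately before /r/, so it lowers to [o]. /napurreotautt/ → naporreotautt.
Rule 2 (degemination): /rr/ is a geminate; the first /r/ deletes. /tt/ is a geminate; the first /t/ deletes. /naporreotautt/ → naporeotaut.
Rule 3 (intervocalic voicing): /p/ is a voiceless stop between vowels /a/ and /o/, so it voices to [b]. /t/ is a voiceless stop between vowels /o/ and /a/, so it voices to [d]. /naporeotaut/ → naboreodaut.
Rule 4 (final cluster simplification): no segment meets the environment; /naboreodaut/ is unchanged.

naboreodaut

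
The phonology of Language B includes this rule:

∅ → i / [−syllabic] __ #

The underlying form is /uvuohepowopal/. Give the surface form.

the form ends in the consonant /l/, so [i] is inserted word-finally.
Surface form: [uvuohepowopali].

uvuohepowopali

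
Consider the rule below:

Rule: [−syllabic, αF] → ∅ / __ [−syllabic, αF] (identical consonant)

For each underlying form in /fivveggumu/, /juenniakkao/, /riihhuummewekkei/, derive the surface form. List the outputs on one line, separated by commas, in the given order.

fivegumu, jueniakao, riihuumewekei

/fivveggumu/: /vv/ is a geminate; the first /v/ deletes. /gg/ is a geminate; the first /g/ deletes. → [fivegumu].
/juenniakkao/: /nn/ is a geminate; the first /n/ deletes. /kk/ is a geminate; the first /k/ deletes. → [jueniakao].
/riihhuummewekkei/: /hh/ is a geminate; the first /h/ deletes. /mm/ is a geminate; the first /m/ deletes. /kk/ is a geminate; the first /k/ deletes. → [riihuumewekei].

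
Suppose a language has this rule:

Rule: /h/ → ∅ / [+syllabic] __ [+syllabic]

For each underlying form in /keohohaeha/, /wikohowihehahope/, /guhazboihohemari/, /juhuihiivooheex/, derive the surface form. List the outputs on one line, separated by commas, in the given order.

keooaea, wikoowieaope, guazboioemari, juuiiivooeex

/keohohaeha/: /h/ occurs between vowels /o/ and /o/, so it deletes. /h/ occurs between vowels /o/ and /a/, so it deletes. /h/ occurs between vowels /e/ and /a/, so it deletes. → [keooaea].
/wikohowihehahope/: /h/ occurs between vowels /o/ and /o/, so it deletes. /h/ occurs between vowels /i/ and /e/, so it deletes. /h/ occurs between vowels /e/ and /a/, so it deletes. /h/ occurs between vowels /a/ and /o/, so it deletes. → [wikoowieaope].
/guhazboihohemari/: /h/ occurs between vowels /u/ and /a/, so it deletes. /h/ occurs between vowels /i/ and /o/, so it deletes. /h/ occurs between vowels /o/ and /e/, so it deletes. → [guazboioemari].
/juhuihiivooheex/: /h/ occurs between vowels /u/ and /u/, so it deletes. /h/ occurs between vowels /i/ and /i/, so it deletes. /h/ occurs between vowels /o/ and /e/, so it deletes. → [juuiiivooeex].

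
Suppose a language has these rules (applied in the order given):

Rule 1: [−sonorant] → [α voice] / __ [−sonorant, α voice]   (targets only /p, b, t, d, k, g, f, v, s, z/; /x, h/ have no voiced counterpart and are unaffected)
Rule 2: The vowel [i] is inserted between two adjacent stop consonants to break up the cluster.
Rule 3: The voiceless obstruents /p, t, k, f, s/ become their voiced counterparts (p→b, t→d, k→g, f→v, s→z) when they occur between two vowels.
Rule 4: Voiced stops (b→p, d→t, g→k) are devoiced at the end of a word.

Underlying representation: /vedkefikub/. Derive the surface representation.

vedigevigup

Rule 1 (regressive voicing assimilation): /d/ precedes the voiceless obstruent /k/, so it devoices to [t] by assimilation. /vedkefikub/ → vetkefikub.
Rule 2 (stop-cluster i-epenthesis): /t/ and /k/ form a stop–stop cluster, so [i] is inserted between them. /vetkefikub/ → vetikefikub.
Rule 3 (intervocalic voicing): /t/ is a voiceless obstruent between vowels /e/ and /i/, so it voices to [d]. /k/ is a voiceless obstruent between vowels /i/ and /e/, so it voices to [g]. /f/ is a voiceless obstruent between vowels /e/ and /i/, so it voices to [v]. /k/ is a voiceless obstruent between vowels /i/ and /u/, so it voices to [g]. /vetikefikub/ → vedigevigub.
Rule 4 (final devoicing): /b/ is a voiced stop in word-final position, so it devoices to [p]. /vedigevigub/ → vedigevigup.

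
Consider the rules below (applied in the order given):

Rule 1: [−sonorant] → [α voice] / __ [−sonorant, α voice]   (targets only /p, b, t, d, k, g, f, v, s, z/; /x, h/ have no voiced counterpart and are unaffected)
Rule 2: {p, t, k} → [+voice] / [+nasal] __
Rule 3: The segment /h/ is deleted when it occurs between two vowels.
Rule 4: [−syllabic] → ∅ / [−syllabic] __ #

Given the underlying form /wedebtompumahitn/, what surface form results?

Rule 1 (regressive voicing assimilation): /b/ precedes the voiceless obstruent /t/, so it devoices to [p] by assimilation. /wedebtompumahitn/ → wedeptompumahitn.
Rule 2 (post-nasal voicing): /p/ is a voiceless stop immediately after the nasal /m/, so it voices to [b]. /wedeptompumahitn/ → wedeptombumahitn.
Rule 3 (intervocalic h-deletion): /h/ occurs between vowels /a/ and /i/, so it deletes. /wedeptombumahitn/ → wedeptombumaitn.
Rule 4 (final cluster simplification): /n/ is the second consonant of a word-final cluster /tn/, so it deletes. /wedeptombumaitn/ → wedeptombumait.

wedeptombumait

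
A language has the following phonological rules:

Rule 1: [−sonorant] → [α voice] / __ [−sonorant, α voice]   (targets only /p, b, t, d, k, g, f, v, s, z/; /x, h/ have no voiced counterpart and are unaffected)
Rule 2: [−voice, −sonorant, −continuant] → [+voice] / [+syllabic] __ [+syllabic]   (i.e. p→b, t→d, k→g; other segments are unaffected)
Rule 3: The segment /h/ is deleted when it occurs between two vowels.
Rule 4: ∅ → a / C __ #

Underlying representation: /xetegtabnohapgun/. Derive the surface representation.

Rule 1 (regressive voicing assimilation): /g/ precedes the voiceless obstruent /t/, so it devoices to [k] by assimilation. /p/ precedes the voiced obstruent /g/, so it voices to [b] by assimilation. /xetegtabnohapgun/ → xetektabnohabgun.
Rule 2 (intervocalic voicing): /t/ is a voiceless stop between vowels /e/ and /e/, so it voices to [d]. /xetektabnohabgun/ → xedektabnohabgun.
Rule 3 (intervocalic h-deletion): /h/ occurs between vowels /o/ and /a/, so it deletes. /xedektabnohabgun/ → xedektabnoabgun.
Rule 4 (final a-epenthesis): the form ends in the consonant /n/, so [a] is inserted word-finally. /xedektabnoabgun/ → xedektabnoabguna.

xedektabnoabguna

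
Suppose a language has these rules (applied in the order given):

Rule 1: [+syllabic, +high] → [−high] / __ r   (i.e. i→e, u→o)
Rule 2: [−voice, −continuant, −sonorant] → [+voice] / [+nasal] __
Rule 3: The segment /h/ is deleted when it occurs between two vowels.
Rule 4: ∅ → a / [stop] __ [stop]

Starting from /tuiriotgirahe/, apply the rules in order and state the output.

tueriotagerae

Rule 1 (pre-rhotic lowering): /i/ is a high vowel immediately before /r/, so it lowers to [e]. /i/ is a high vowel immediately before /r/, so it lowers to [e]. /tuiriotgirahe/ → tueriotgerahe.
Rule 2 (post-nasal voicing): no segment meets the environment; /tueriotgerahe/ is unchanged.
Rule 3 (intervocalic h-deletion): /h/ occurs between vowels /a/ and /e/, so it deletes. /tueriotgerahe/ → tueriotgerae.
Rule 4 (stop-cluster a-epenthesis): /t/ and /g/ form a stop–stop cluster, so [a] is inserted between them. /tueriotgerae/ → tueriotagerae.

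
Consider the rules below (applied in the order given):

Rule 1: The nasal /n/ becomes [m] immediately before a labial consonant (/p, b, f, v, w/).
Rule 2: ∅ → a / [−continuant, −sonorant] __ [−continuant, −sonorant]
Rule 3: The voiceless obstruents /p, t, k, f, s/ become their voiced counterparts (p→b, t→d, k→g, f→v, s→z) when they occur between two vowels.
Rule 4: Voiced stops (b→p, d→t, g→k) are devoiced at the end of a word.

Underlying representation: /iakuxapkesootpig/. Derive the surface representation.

Rule 1 (nasal place assimilation): no segment meets the environment; /iakuxapkesootpig/ is unchanged.
Rule 2 (stop-cluster a-epenthesis): /p/ and /k/ form a stop–stop cluster, so [a] is inserted between them. /t/ and /p/ form a stop–stop cluster, so [a] is inserted between them. /iakuxapkesootpig/ → iakuxapakesootapig.
Rule 3 (intervocalic voicing): /k/ is a voiceless obstruent between vowels /a/ and /u/, so it voices to [g]. /p/ is a voiceless obstruent between vowels /a/ and /a/, so it voices to [b]. /k/ is a voiceless obstruent between vowels /a/ and /e/, so it voices to [g]. /s/ is a voiceless obstruent between vowels /e/ and /o/, so it voices to [z]. /t/ is a voiceless obstruent between vowels /o/ and /a/, so it voices to [d]. /p/ is a voiceless obstruent between vowels /a/ and /i/, so it voices to [b]. /iakuxapakesootapig/ → iaguxabagezoodabig.
Rule 4 (final devoicing): /g/ is a voiced stop in word-final position, so it devoices to [k]. /iaguxabagezoodabig/ → iaguxabagezoodabik.

iaguxabagezoodabik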